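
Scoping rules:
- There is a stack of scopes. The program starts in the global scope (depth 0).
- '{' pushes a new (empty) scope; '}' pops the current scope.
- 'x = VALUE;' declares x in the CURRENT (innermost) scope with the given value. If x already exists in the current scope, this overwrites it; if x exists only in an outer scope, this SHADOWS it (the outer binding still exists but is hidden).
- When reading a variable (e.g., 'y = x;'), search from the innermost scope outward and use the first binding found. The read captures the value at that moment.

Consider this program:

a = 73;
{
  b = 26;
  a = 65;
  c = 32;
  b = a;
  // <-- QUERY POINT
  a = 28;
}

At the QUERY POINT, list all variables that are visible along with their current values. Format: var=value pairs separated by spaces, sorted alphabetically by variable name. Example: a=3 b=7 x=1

Step 1: declare a=73 at depth 0
Step 2: enter scope (depth=1)
Step 3: declare b=26 at depth 1
Step 4: declare a=65 at depth 1
Step 5: declare c=32 at depth 1
Step 6: declare b=(read a)=65 at depth 1
Visible at query point: a=65 b=65 c=32

Answer: a=65 b=65 c=32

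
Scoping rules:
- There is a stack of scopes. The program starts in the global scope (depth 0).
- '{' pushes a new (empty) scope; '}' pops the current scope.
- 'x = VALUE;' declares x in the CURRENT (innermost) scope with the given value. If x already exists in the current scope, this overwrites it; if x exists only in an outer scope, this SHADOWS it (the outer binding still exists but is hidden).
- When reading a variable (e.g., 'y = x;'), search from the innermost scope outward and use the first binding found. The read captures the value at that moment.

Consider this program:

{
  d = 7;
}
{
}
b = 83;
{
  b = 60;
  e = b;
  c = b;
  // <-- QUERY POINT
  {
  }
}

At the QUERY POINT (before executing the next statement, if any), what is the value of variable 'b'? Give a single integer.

Step 1: enter scope (depth=1)
Step 2: declare d=7 at depth 1
Step 3: exit scope (depth=0)
Step 4: enter scope (depth=1)
Step 5: exit scope (depth=0)
Step 6: declare b=83 at depth 0
Step 7: enter scope (depth=1)
Step 8: declare b=60 at depth 1
Step 9: declare e=(read b)=60 at depth 1
Step 10: declare c=(read b)=60 at depth 1
Visible at query point: b=60 c=60 e=60

Answer: 60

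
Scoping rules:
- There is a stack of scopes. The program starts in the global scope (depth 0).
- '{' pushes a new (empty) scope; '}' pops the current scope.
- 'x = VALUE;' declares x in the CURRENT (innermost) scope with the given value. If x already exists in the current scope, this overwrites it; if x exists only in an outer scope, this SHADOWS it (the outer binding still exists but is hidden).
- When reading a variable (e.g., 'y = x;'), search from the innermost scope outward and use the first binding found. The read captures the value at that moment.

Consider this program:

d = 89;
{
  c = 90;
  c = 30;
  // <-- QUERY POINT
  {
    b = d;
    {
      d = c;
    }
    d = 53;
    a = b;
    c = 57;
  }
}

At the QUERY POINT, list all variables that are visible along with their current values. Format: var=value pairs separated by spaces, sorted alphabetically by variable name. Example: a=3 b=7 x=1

Step 1: declare d=89 at depth 0
Step 2: enter scope (depth=1)
Step 3: declare c=90 at depth 1
Step 4: declare c=30 at depth 1
Visible at query point: c=30 d=89

Answer: c=30 d=89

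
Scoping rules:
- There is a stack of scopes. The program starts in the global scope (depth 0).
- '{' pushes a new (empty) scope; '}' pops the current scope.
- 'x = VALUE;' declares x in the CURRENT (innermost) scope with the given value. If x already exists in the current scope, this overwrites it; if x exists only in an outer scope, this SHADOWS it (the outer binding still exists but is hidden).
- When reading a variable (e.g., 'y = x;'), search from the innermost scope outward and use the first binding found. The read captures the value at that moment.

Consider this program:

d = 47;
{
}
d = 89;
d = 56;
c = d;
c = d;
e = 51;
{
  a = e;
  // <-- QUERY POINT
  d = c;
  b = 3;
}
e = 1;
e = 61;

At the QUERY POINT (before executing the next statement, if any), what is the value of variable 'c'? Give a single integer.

Answer: 56

Derivation:
Step 1: declare d=47 at depth 0
Step 2: enter scope (depth=1)
Step 3: exit scope (depth=0)
Step 4: declare d=89 at depth 0
Step 5: declare d=56 at depth 0
Step 6: declare c=(read d)=56 at depth 0
Step 7: declare c=(read d)=56 at depth 0
Step 8: declare e=51 at depth 0
Step 9: enter scope (depth=1)
Step 10: declare a=(read e)=51 at depth 1
Visible at query point: a=51 c=56 d=56 e=51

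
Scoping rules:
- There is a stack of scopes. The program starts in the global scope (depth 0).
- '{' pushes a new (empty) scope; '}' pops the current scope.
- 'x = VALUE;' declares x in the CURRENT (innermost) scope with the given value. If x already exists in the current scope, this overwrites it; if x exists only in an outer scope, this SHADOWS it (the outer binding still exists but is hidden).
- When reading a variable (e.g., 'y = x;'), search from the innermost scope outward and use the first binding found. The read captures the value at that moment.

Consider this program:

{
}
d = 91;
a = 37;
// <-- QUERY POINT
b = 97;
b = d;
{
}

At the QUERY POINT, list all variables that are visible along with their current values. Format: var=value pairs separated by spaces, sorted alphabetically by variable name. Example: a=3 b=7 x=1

Answer: a=37 d=91

Derivation:
Step 1: enter scope (depth=1)
Step 2: exit scope (depth=0)
Step 3: declare d=91 at depth 0
Step 4: declare a=37 at depth 0
Visible at query point: a=37 d=91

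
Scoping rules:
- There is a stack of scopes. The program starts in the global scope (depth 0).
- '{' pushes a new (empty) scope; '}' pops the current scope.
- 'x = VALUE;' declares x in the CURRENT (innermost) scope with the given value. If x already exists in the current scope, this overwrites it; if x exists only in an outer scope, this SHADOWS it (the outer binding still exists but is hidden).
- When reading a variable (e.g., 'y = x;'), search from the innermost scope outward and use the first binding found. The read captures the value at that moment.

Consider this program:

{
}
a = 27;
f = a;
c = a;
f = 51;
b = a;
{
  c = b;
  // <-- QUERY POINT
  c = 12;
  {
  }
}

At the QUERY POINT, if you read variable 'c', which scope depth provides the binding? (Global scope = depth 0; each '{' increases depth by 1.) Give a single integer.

Answer: 1

Derivation:
Step 1: enter scope (depth=1)
Step 2: exit scope (depth=0)
Step 3: declare a=27 at depth 0
Step 4: declare f=(read a)=27 at depth 0
Step 5: declare c=(read a)=27 at depth 0
Step 6: declare f=51 at depth 0
Step 7: declare b=(read a)=27 at depth 0
Step 8: enter scope (depth=1)
Step 9: declare c=(read b)=27 at depth 1
Visible at query point: a=27 b=27 c=27 f=51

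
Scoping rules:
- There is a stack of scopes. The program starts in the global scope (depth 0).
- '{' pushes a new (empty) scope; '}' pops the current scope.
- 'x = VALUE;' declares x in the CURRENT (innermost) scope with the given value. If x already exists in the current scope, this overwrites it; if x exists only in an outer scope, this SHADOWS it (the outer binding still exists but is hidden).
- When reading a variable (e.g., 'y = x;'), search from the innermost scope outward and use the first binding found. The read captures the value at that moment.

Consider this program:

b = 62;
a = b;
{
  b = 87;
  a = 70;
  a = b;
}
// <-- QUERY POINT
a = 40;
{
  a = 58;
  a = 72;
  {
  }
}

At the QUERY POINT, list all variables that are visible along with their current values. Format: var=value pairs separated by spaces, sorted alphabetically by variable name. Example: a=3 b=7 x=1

Step 1: declare b=62 at depth 0
Step 2: declare a=(read b)=62 at depth 0
Step 3: enter scope (depth=1)
Step 4: declare b=87 at depth 1
Step 5: declare a=70 at depth 1
Step 6: declare a=(read b)=87 at depth 1
Step 7: exit scope (depth=0)
Visible at query point: a=62 b=62

Answer: a=62 b=62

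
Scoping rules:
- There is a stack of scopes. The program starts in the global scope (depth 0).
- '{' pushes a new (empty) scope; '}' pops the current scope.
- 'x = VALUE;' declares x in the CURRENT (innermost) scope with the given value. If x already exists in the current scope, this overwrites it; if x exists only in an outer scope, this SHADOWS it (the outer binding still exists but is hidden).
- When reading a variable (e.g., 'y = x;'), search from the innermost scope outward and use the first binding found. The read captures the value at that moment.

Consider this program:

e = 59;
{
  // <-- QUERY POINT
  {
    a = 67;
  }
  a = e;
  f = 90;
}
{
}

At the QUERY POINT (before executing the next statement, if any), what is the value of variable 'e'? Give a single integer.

Step 1: declare e=59 at depth 0
Step 2: enter scope (depth=1)
Visible at query point: e=59

Answer: 59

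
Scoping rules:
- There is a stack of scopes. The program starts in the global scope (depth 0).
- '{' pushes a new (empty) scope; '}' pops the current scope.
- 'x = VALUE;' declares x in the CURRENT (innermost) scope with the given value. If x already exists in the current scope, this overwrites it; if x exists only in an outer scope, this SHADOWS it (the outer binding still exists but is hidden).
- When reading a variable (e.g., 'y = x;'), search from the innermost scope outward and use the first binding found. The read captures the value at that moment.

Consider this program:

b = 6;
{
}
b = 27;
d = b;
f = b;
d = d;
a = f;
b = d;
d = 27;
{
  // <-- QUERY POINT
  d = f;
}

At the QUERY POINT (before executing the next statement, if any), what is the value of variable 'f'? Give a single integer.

Answer: 27

Derivation:
Step 1: declare b=6 at depth 0
Step 2: enter scope (depth=1)
Step 3: exit scope (depth=0)
Step 4: declare b=27 at depth 0
Step 5: declare d=(read b)=27 at depth 0
Step 6: declare f=(read b)=27 at depth 0
Step 7: declare d=(read d)=27 at depth 0
Step 8: declare a=(read f)=27 at depth 0
Step 9: declare b=(read d)=27 at depth 0
Step 10: declare d=27 at depth 0
Step 11: enter scope (depth=1)
Visible at query point: a=27 b=27 d=27 f=27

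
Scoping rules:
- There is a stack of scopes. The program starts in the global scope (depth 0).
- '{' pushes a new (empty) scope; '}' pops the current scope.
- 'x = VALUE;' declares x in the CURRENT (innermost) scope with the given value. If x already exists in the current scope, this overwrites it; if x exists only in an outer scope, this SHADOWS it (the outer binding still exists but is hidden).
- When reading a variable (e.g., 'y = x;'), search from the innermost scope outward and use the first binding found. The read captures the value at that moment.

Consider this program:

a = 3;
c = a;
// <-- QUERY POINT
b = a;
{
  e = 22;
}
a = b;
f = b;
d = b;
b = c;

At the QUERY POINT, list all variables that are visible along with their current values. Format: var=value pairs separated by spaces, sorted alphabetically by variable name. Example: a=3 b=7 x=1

Step 1: declare a=3 at depth 0
Step 2: declare c=(read a)=3 at depth 0
Visible at query point: a=3 c=3

Answer: a=3 c=3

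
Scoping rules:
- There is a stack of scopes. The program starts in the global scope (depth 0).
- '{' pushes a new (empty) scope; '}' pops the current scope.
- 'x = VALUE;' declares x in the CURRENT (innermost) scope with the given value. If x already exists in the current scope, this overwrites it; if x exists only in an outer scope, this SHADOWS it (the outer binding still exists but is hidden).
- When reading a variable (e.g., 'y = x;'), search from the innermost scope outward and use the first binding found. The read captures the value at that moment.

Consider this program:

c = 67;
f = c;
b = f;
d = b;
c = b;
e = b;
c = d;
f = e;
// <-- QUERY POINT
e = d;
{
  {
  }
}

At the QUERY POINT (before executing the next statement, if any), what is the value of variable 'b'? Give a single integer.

Step 1: declare c=67 at depth 0
Step 2: declare f=(read c)=67 at depth 0
Step 3: declare b=(read f)=67 at depth 0
Step 4: declare d=(read b)=67 at depth 0
Step 5: declare c=(read b)=67 at depth 0
Step 6: declare e=(read b)=67 at depth 0
Step 7: declare c=(read d)=67 at depth 0
Step 8: declare f=(read e)=67 at depth 0
Visible at query point: b=67 c=67 d=67 e=67 f=67

Answer: 67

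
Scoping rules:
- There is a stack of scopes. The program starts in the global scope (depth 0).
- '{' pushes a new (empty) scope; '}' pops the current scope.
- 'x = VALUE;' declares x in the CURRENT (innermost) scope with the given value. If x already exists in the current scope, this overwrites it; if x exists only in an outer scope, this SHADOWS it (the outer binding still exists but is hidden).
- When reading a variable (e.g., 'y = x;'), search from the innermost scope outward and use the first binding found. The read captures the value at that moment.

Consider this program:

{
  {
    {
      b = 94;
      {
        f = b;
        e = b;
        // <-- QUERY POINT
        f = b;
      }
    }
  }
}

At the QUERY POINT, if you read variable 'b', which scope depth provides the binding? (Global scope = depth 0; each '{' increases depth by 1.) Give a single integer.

Step 1: enter scope (depth=1)
Step 2: enter scope (depth=2)
Step 3: enter scope (depth=3)
Step 4: declare b=94 at depth 3
Step 5: enter scope (depth=4)
Step 6: declare f=(read b)=94 at depth 4
Step 7: declare e=(read b)=94 at depth 4
Visible at query point: b=94 e=94 f=94

Answer: 3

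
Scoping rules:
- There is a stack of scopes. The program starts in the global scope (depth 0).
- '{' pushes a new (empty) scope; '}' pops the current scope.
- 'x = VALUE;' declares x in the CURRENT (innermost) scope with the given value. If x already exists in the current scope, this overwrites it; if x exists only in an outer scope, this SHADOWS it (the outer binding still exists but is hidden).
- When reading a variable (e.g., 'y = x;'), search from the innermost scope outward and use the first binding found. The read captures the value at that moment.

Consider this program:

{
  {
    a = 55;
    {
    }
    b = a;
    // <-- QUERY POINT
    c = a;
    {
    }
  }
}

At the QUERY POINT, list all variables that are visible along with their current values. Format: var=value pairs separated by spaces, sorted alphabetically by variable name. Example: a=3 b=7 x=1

Answer: a=55 b=55

Derivation:
Step 1: enter scope (depth=1)
Step 2: enter scope (depth=2)
Step 3: declare a=55 at depth 2
Step 4: enter scope (depth=3)
Step 5: exit scope (depth=2)
Step 6: declare b=(read a)=55 at depth 2
Visible at query point: a=55 b=55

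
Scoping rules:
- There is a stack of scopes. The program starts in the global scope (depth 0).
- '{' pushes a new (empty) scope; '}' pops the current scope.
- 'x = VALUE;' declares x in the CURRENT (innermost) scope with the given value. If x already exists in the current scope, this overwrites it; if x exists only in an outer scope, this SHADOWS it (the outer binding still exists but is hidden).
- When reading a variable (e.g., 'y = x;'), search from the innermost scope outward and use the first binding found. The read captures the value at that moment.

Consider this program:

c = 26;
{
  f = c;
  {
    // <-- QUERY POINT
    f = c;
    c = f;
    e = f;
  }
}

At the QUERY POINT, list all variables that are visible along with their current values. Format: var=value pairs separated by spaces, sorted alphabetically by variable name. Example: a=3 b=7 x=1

Step 1: declare c=26 at depth 0
Step 2: enter scope (depth=1)
Step 3: declare f=(read c)=26 at depth 1
Step 4: enter scope (depth=2)
Visible at query point: c=26 f=26

Answer: c=26 f=26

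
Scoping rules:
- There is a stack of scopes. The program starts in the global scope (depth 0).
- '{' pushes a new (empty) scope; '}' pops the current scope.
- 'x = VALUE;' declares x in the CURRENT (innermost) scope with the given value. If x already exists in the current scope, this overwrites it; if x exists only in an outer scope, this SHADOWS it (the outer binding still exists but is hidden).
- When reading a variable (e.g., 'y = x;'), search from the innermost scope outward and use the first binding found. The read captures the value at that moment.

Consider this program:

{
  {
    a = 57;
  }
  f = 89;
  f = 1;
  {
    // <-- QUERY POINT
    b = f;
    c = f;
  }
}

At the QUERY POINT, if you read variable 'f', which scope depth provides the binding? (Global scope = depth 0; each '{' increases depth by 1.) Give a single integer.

Answer: 1

Derivation:
Step 1: enter scope (depth=1)
Step 2: enter scope (depth=2)
Step 3: declare a=57 at depth 2
Step 4: exit scope (depth=1)
Step 5: declare f=89 at depth 1
Step 6: declare f=1 at depth 1
Step 7: enter scope (depth=2)
Visible at query point: f=1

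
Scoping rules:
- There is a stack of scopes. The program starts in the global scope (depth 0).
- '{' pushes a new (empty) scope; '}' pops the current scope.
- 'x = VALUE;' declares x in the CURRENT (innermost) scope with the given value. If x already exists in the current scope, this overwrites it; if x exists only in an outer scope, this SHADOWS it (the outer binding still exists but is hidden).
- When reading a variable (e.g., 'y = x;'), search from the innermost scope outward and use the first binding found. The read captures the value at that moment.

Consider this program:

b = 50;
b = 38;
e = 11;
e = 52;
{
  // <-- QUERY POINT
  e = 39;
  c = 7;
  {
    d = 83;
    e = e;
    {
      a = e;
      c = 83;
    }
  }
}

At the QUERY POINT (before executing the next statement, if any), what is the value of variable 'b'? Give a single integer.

Answer: 38

Derivation:
Step 1: declare b=50 at depth 0
Step 2: declare b=38 at depth 0
Step 3: declare e=11 at depth 0
Step 4: declare e=52 at depth 0
Step 5: enter scope (depth=1)
Visible at query point: b=38 e=52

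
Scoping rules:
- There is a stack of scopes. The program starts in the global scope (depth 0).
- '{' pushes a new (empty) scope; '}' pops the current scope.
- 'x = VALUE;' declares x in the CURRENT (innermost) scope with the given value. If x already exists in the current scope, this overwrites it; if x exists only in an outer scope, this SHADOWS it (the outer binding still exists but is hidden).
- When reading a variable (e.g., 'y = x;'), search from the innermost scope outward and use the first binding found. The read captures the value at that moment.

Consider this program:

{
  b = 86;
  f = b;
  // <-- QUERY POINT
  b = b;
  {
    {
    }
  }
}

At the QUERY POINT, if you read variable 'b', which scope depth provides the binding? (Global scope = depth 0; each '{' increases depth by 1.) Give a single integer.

Answer: 1

Derivation:
Step 1: enter scope (depth=1)
Step 2: declare b=86 at depth 1
Step 3: declare f=(read b)=86 at depth 1
Visible at query point: b=86 f=86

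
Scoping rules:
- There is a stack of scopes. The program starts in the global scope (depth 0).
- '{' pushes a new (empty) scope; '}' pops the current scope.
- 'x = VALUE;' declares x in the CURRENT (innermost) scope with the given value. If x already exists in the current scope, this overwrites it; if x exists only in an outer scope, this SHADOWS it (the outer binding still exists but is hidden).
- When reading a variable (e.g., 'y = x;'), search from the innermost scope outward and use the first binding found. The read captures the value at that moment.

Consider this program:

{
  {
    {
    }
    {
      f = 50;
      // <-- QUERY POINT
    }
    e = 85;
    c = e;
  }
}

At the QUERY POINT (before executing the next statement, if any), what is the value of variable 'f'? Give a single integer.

Answer: 50

Derivation:
Step 1: enter scope (depth=1)
Step 2: enter scope (depth=2)
Step 3: enter scope (depth=3)
Step 4: exit scope (depth=2)
Step 5: enter scope (depth=3)
Step 6: declare f=50 at depth 3
Visible at query point: f=50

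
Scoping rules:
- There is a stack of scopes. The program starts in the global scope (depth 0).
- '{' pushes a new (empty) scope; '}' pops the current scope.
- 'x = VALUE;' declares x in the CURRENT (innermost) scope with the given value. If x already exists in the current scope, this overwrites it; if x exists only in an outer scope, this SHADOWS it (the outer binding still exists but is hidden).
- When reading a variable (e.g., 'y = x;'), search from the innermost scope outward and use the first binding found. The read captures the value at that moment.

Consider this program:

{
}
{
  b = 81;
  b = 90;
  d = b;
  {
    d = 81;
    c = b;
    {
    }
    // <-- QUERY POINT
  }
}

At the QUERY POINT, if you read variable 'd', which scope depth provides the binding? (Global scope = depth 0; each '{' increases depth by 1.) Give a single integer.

Step 1: enter scope (depth=1)
Step 2: exit scope (depth=0)
Step 3: enter scope (depth=1)
Step 4: declare b=81 at depth 1
Step 5: declare b=90 at depth 1
Step 6: declare d=(read b)=90 at depth 1
Step 7: enter scope (depth=2)
Step 8: declare d=81 at depth 2
Step 9: declare c=(read b)=90 at depth 2
Step 10: enter scope (depth=3)
Step 11: exit scope (depth=2)
Visible at query point: b=90 c=90 d=81

Answer: 2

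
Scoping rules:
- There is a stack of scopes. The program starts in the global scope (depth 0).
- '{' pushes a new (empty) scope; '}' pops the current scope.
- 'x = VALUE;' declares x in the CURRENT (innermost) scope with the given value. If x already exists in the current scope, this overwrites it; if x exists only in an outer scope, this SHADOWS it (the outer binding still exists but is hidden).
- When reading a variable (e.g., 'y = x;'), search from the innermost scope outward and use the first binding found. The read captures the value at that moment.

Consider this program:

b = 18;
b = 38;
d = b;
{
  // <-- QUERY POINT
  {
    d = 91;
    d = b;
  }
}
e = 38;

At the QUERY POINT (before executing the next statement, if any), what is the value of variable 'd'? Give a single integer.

Answer: 38

Derivation:
Step 1: declare b=18 at depth 0
Step 2: declare b=38 at depth 0
Step 3: declare d=(read b)=38 at depth 0
Step 4: enter scope (depth=1)
Visible at query point: b=38 d=38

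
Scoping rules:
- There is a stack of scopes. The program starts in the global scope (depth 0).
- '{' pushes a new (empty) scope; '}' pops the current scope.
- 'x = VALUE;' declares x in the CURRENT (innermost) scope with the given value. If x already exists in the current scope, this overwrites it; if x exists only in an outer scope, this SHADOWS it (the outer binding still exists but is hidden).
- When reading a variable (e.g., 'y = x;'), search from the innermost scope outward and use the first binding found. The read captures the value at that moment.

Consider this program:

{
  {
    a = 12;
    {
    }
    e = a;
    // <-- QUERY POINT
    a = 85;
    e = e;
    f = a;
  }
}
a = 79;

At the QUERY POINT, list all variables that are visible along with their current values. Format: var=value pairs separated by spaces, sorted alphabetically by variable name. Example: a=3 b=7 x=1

Step 1: enter scope (depth=1)
Step 2: enter scope (depth=2)
Step 3: declare a=12 at depth 2
Step 4: enter scope (depth=3)
Step 5: exit scope (depth=2)
Step 6: declare e=(read a)=12 at depth 2
Visible at query point: a=12 e=12

Answer: a=12 e=12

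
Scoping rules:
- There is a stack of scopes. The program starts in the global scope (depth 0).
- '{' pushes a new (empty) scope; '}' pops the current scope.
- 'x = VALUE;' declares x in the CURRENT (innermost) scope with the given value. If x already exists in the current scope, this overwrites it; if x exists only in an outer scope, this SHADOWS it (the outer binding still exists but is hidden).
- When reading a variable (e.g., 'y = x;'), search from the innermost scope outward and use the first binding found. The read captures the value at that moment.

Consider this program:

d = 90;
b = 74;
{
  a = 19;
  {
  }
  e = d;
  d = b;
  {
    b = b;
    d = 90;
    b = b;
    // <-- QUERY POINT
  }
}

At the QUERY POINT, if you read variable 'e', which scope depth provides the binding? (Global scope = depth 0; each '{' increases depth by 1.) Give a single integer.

Step 1: declare d=90 at depth 0
Step 2: declare b=74 at depth 0
Step 3: enter scope (depth=1)
Step 4: declare a=19 at depth 1
Step 5: enter scope (depth=2)
Step 6: exit scope (depth=1)
Step 7: declare e=(read d)=90 at depth 1
Step 8: declare d=(read b)=74 at depth 1
Step 9: enter scope (depth=2)
Step 10: declare b=(read b)=74 at depth 2
Step 11: declare d=90 at depth 2
Step 12: declare b=(read b)=74 at depth 2
Visible at query point: a=19 b=74 d=90 e=90

Answer: 1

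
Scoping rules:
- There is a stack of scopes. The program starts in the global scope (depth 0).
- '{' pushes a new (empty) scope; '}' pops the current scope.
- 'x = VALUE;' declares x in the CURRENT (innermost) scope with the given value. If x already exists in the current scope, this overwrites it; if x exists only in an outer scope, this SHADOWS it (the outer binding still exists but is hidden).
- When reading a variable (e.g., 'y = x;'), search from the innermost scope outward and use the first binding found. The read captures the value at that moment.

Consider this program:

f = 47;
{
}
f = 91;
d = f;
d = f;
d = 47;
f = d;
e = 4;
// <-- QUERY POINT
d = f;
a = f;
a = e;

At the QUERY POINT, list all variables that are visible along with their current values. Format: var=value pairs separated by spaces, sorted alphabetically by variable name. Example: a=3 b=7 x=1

Step 1: declare f=47 at depth 0
Step 2: enter scope (depth=1)
Step 3: exit scope (depth=0)
Step 4: declare f=91 at depth 0
Step 5: declare d=(read f)=91 at depth 0
Step 6: declare d=(read f)=91 at depth 0
Step 7: declare d=47 at depth 0
Step 8: declare f=(read d)=47 at depth 0
Step 9: declare e=4 at depth 0
Visible at query point: d=47 e=4 f=47

Answer: d=47 e=4 f=47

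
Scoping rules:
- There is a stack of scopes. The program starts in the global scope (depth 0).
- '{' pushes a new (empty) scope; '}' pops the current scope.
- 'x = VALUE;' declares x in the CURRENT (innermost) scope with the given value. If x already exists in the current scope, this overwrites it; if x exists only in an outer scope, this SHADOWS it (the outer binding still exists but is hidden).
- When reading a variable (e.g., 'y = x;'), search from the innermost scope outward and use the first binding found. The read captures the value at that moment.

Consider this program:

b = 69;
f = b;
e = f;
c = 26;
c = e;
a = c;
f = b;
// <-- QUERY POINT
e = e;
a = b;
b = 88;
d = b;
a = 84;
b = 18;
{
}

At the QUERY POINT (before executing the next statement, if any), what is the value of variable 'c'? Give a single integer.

Step 1: declare b=69 at depth 0
Step 2: declare f=(read b)=69 at depth 0
Step 3: declare e=(read f)=69 at depth 0
Step 4: declare c=26 at depth 0
Step 5: declare c=(read e)=69 at depth 0
Step 6: declare a=(read c)=69 at depth 0
Step 7: declare f=(read b)=69 at depth 0
Visible at query point: a=69 b=69 c=69 e=69 f=69

Answer: 69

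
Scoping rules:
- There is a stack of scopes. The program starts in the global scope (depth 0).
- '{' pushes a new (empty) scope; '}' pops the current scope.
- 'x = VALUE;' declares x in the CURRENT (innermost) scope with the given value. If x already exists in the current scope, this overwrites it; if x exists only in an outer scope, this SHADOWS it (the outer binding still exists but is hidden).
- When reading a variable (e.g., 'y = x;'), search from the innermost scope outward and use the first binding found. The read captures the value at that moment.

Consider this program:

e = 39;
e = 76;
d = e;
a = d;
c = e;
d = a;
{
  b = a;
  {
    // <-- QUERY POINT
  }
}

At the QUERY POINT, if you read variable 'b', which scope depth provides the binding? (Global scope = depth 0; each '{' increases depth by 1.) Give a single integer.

Answer: 1

Derivation:
Step 1: declare e=39 at depth 0
Step 2: declare e=76 at depth 0
Step 3: declare d=(read e)=76 at depth 0
Step 4: declare a=(read d)=76 at depth 0
Step 5: declare c=(read e)=76 at depth 0
Step 6: declare d=(read a)=76 at depth 0
Step 7: enter scope (depth=1)
Step 8: declare b=(read a)=76 at depth 1
Step 9: enter scope (depth=2)
Visible at query point: a=76 b=76 c=76 d=76 e=76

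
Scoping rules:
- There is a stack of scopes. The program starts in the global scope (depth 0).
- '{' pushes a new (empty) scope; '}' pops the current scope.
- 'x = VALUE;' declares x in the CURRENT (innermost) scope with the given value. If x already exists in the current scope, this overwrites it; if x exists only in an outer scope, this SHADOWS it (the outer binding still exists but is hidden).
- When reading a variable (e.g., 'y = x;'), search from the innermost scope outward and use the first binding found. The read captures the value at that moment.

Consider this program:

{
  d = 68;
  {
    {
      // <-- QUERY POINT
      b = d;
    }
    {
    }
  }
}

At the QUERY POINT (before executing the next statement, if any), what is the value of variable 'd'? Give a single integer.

Step 1: enter scope (depth=1)
Step 2: declare d=68 at depth 1
Step 3: enter scope (depth=2)
Step 4: enter scope (depth=3)
Visible at query point: d=68

Answer: 68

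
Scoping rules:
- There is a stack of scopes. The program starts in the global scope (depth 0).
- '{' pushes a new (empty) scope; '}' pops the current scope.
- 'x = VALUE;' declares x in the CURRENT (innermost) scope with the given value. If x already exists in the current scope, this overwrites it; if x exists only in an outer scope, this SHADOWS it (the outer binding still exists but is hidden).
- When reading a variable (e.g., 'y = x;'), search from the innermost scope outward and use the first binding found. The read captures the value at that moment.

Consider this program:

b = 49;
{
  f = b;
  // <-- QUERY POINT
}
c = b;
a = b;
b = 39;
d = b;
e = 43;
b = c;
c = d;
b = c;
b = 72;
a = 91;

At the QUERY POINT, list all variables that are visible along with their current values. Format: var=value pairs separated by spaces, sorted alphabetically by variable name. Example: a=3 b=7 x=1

Answer: b=49 f=49

Derivation:
Step 1: declare b=49 at depth 0
Step 2: enter scope (depth=1)
Step 3: declare f=(read b)=49 at depth 1
Visible at query point: b=49 f=49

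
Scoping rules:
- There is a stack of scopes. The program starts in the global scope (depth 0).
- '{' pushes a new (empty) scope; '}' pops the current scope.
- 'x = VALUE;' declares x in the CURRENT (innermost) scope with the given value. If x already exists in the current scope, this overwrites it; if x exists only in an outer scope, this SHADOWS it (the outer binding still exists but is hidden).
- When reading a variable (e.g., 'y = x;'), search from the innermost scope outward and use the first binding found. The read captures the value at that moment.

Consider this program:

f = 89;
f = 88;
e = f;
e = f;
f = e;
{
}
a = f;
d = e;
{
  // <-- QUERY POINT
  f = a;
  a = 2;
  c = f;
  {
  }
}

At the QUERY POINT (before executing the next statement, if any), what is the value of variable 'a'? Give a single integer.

Step 1: declare f=89 at depth 0
Step 2: declare f=88 at depth 0
Step 3: declare e=(read f)=88 at depth 0
Step 4: declare e=(read f)=88 at depth 0
Step 5: declare f=(read e)=88 at depth 0
Step 6: enter scope (depth=1)
Step 7: exit scope (depth=0)
Step 8: declare a=(read f)=88 at depth 0
Step 9: declare d=(read e)=88 at depth 0
Step 10: enter scope (depth=1)
Visible at query point: a=88 d=88 e=88 f=88

Answer: 88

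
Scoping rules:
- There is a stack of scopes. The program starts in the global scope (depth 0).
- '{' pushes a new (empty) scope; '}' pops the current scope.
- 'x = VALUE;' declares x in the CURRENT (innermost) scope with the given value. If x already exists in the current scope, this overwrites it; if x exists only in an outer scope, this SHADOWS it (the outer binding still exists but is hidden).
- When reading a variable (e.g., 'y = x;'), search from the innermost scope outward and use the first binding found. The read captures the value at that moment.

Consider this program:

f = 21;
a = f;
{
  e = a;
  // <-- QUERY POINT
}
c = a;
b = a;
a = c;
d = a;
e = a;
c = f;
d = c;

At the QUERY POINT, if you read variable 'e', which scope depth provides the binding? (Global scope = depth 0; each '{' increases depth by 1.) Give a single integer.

Step 1: declare f=21 at depth 0
Step 2: declare a=(read f)=21 at depth 0
Step 3: enter scope (depth=1)
Step 4: declare e=(read a)=21 at depth 1
Visible at query point: a=21 e=21 f=21

Answer: 1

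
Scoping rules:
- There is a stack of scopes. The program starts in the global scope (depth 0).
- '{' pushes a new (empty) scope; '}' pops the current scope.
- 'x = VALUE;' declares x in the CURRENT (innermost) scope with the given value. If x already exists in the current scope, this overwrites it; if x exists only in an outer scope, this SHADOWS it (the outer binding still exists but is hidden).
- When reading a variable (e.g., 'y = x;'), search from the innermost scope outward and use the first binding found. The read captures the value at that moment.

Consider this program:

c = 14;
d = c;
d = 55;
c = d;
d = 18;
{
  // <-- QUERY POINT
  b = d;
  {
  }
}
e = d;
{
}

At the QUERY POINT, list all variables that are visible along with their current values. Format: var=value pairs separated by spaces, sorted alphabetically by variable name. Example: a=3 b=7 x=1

Answer: c=55 d=18

Derivation:
Step 1: declare c=14 at depth 0
Step 2: declare d=(read c)=14 at depth 0
Step 3: declare d=55 at depth 0
Step 4: declare c=(read d)=55 at depth 0
Step 5: declare d=18 at depth 0
Step 6: enter scope (depth=1)
Visible at query point: c=55 d=18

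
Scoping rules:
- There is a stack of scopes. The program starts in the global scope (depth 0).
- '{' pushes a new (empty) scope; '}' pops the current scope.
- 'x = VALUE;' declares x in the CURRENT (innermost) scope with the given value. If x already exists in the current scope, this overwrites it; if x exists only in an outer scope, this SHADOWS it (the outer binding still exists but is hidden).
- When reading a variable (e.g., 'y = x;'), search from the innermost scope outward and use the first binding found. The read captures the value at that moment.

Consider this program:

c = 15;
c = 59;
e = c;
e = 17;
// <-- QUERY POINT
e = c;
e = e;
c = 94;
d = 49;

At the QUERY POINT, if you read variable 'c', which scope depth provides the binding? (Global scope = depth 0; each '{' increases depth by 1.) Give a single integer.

Answer: 0

Derivation:
Step 1: declare c=15 at depth 0
Step 2: declare c=59 at depth 0
Step 3: declare e=(read c)=59 at depth 0
Step 4: declare e=17 at depth 0
Visible at query point: c=59 e=17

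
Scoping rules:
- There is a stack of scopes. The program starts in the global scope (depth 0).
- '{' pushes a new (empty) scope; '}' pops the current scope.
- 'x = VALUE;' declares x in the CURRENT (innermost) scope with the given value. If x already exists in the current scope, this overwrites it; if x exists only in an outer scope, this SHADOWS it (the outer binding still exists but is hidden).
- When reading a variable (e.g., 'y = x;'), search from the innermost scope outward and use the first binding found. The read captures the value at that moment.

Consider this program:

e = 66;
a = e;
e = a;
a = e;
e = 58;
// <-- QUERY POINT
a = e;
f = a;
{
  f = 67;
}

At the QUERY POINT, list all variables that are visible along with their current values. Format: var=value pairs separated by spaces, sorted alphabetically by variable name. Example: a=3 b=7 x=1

Step 1: declare e=66 at depth 0
Step 2: declare a=(read e)=66 at depth 0
Step 3: declare e=(read a)=66 at depth 0
Step 4: declare a=(read e)=66 at depth 0
Step 5: declare e=58 at depth 0
Visible at query point: a=66 e=58

Answer: a=66 e=58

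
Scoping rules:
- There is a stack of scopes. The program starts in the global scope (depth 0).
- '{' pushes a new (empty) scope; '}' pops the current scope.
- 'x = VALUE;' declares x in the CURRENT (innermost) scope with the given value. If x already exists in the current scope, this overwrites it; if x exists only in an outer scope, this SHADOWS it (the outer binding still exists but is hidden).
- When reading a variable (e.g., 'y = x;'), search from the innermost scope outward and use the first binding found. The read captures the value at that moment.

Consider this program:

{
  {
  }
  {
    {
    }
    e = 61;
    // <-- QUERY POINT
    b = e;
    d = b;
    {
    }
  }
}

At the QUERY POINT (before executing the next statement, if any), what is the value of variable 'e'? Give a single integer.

Answer: 61

Derivation:
Step 1: enter scope (depth=1)
Step 2: enter scope (depth=2)
Step 3: exit scope (depth=1)
Step 4: enter scope (depth=2)
Step 5: enter scope (depth=3)
Step 6: exit scope (depth=2)
Step 7: declare e=61 at depth 2
Visible at query point: e=61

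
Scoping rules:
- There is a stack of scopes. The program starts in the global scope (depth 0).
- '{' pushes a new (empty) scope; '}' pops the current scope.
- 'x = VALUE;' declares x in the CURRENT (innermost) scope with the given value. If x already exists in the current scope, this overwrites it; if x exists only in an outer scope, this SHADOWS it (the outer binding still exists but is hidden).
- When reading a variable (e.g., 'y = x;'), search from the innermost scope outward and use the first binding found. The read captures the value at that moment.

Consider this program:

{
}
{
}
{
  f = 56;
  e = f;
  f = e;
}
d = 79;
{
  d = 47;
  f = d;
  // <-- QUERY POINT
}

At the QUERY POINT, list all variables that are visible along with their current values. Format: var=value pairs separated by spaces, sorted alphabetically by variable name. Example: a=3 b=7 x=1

Answer: d=47 f=47

Derivation:
Step 1: enter scope (depth=1)
Step 2: exit scope (depth=0)
Step 3: enter scope (depth=1)
Step 4: exit scope (depth=0)
Step 5: enter scope (depth=1)
Step 6: declare f=56 at depth 1
Step 7: declare e=(read f)=56 at depth 1
Step 8: declare f=(read e)=56 at depth 1
Step 9: exit scope (depth=0)
Step 10: declare d=79 at depth 0
Step 11: enter scope (depth=1)
Step 12: declare d=47 at depth 1
Step 13: declare f=(read d)=47 at depth 1
Visible at query point: d=47 f=47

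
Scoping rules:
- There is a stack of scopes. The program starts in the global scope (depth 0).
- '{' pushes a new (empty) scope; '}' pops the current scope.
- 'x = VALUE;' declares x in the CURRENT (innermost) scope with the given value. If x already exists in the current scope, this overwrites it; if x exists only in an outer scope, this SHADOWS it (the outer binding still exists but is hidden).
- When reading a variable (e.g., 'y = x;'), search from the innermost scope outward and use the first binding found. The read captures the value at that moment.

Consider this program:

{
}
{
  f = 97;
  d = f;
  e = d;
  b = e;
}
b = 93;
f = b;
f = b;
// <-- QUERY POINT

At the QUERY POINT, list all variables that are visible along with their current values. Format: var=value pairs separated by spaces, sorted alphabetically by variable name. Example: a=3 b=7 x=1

Step 1: enter scope (depth=1)
Step 2: exit scope (depth=0)
Step 3: enter scope (depth=1)
Step 4: declare f=97 at depth 1
Step 5: declare d=(read f)=97 at depth 1
Step 6: declare e=(read d)=97 at depth 1
Step 7: declare b=(read e)=97 at depth 1
Step 8: exit scope (depth=0)
Step 9: declare b=93 at depth 0
Step 10: declare f=(read b)=93 at depth 0
Step 11: declare f=(read b)=93 at depth 0
Visible at query point: b=93 f=93

Answer: b=93 f=93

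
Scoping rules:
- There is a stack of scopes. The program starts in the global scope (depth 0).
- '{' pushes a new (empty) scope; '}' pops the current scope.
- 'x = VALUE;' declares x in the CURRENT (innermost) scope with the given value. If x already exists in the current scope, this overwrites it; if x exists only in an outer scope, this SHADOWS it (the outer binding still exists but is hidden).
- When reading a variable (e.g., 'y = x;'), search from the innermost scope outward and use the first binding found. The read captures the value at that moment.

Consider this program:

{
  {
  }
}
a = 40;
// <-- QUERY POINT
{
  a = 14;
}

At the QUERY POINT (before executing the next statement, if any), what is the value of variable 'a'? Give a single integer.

Answer: 40

Derivation:
Step 1: enter scope (depth=1)
Step 2: enter scope (depth=2)
Step 3: exit scope (depth=1)
Step 4: exit scope (depth=0)
Step 5: declare a=40 at depth 0
Visible at query point: a=40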